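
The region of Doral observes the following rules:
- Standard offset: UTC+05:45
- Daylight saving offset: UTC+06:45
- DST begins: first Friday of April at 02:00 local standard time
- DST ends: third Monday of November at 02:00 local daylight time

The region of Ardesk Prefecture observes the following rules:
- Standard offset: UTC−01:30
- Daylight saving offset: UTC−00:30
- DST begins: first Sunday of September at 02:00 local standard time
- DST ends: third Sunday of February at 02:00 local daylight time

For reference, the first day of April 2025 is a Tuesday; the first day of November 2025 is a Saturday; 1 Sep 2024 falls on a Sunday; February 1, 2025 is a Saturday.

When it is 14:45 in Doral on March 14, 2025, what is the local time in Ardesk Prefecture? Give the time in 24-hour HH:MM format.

1 April 2025 is a Tuesday, so the first Friday is April 4.
1 November 2025 is a Saturday, so the first Monday is November 3 and the third is November 17.
Daylight saving runs 4 April – 17 November; March 14, 2025 is outside that window, so Doral is on standard time at UTC+05:45.
14:45 Doral − 5h45m = 09:00 UTC.
1 September 2024 is a Sunday, so the first Sunday is September 1.
1 February 2025 is a Saturday, so the first Sunday is February 2 and the third is February 16.
At the standard offset (UTC−01:30), 09:00 UTC − 1h30m = 07:30 Ardesk Prefecture standard time.
Daylight saving runs 1 September 2024 – 16 February 2025; the standard-time date in Ardesk Prefecture, March 14, 2025, is outside that window, so Ardesk Prefecture is on standard time at UTC−01:30.
09:00 UTC − 1h30m = 07:30 Ardesk Prefecture.

07:30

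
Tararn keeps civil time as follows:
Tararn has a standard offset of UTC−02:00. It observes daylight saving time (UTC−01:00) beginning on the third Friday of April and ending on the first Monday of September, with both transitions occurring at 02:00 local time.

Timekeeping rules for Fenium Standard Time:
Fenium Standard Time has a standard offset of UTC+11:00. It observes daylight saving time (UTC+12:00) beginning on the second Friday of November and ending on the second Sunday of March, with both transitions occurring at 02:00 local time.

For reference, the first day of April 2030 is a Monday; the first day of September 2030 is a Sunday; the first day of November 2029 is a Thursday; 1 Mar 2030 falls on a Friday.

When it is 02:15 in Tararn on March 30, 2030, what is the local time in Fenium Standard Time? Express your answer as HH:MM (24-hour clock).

1 April 2030 is a Monday, so the first Friday is April 5 and the third is April 19.
1 September 2030 is a Sunday, so the first Monday is September 2.
March 30, 2030 is outside the daylight-saving period (19 April – 2 September), so Tararn is on standard time, UTC−02:00.
02:15 Tararn + 2h = 04:15 UTC.
1 November 2029 is a Thursday, so the first Friday is November 2 and the second is November 9.
1 March 2030 is a Friday, so the first Sunday is March 3 and the second is March 10.
At the standard offset (UTC+11:00), 04:15 UTC + 11h = 15:15 Fenium Standard Time standard time.
The standard-time date in Fenium Standard Time, March 30, 2030, does not fall between 9 November 2029 and 10 March 2030, so daylight saving is not in effect and Fenium Standard Time is at UTC+11:00.
04:15 UTC + 11h = 15:15 Fenium Standard Time.

15:15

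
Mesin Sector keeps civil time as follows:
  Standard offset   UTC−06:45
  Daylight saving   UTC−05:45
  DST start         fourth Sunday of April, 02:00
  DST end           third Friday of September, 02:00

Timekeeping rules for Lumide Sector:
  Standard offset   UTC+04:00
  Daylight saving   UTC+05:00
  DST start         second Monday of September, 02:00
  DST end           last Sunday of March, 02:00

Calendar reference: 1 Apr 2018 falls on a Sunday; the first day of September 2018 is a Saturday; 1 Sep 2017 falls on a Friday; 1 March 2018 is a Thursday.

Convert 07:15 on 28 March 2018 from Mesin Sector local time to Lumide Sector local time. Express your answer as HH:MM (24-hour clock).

1 April 2018 is a Sunday, so the first Sunday is April 1 and the fourth is April 22.
1 September 2018 is a Saturday, so the first Friday is September 7 and the third is September 21.
28 March 2018 is outside the daylight-saving period (22 April – 21 September), so Mesin Sector is on standard time, UTC−06:45.
07:15 Mesin Sector + 6h45m = 14:00 UTC.
1 September 2017 is a Friday, so the first Monday is September 4 and the second is September 11.
1 March 2018 is a Thursday, so Sundays fall on 4, 11, 18, 25; the last is March 25.
At the standard offset (UTC+04:00), 14:00 UTC + 4h = 18:00 Lumide Sector standard time.
The standard-time date in Lumide Sector, 28 March 2018, is outside the daylight-saving period (11 September 2017 – 25 March 2018), so Lumide Sector is on standard time, UTC+04:00.
14:00 UTC + 4h = 18:00 Lumide Sector.

18:00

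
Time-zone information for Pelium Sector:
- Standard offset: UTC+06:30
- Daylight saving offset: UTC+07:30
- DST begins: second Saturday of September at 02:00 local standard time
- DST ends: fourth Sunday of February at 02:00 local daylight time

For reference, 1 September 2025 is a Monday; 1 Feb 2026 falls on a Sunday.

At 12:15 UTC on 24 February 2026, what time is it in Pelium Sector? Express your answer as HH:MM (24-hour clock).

18:45

1 September 2025 is a Monday, so the first Saturday is September 6 and the second is September 13.
1 February 2026 is a Sunday, so the first Sunday is February 1 and the fourth is February 22.
At the standard offset (UTC+06:30), 12:15 UTC + 6h30m = 18:45 Pelium Sector standard time.
Daylight saving runs 13 September 2025 – 22 February 2026; the standard-time date in Pelium Sector, 24 February 2026, is outside that window, so Pelium Sector is on standard time at UTC+06:30.
12:15 UTC + 6h30m = 18:45 local.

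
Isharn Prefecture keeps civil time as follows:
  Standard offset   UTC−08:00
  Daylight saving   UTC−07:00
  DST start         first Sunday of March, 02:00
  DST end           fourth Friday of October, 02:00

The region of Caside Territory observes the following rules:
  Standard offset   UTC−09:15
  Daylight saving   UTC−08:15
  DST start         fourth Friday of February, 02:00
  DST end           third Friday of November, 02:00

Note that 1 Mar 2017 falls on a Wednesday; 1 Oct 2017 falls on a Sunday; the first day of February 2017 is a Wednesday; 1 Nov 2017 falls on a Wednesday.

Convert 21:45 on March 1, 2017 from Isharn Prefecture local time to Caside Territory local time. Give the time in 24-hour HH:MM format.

1 March 2017 is a Wednesday, so the first Sunday is March 5.
1 October 2017 is a Sunday, so the first Friday is October 6 and the fourth is October 27.
March 1, 2017 is outside the daylight-saving period (5 March – 27 October), so Isharn Prefecture is on standard time, UTC−08:00.
21:45 Isharn Prefecture + 8h = 05:45 UTC (rolling into the next day, 2 March 2017).
1 February 2017 is a Wednesday, so the first Friday is February 3 and the fourth is February 24.
1 November 2017 is a Wednesday, so the first Friday is November 3 and the third is November 17.
At the standard offset (UTC−09:15), 05:45 UTC − 9h15m = 20:30 Caside Territory standard time (rolling into the previous day, 1 March 2017).
The standard-time date in Caside Territory, March 1, 2017, falls between 24 February and 17 November, so daylight saving is in effect and Caside Territory is at UTC−08:15.
05:45 UTC − 8h15m = 21:30 Caside Territory (rolling into the previous day, 1 March 2017).

21:30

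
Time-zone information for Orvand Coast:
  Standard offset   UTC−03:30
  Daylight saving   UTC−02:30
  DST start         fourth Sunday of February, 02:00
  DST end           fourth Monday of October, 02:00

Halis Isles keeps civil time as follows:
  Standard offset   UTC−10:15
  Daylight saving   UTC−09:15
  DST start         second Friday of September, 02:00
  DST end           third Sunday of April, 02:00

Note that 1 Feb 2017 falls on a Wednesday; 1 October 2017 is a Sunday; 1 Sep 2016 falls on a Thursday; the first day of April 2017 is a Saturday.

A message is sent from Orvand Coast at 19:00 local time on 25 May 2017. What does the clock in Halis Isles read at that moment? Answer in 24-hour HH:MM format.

1 February 2017 is a Wednesday, so the first Sunday is February 5 and the fourth is February 26.
1 October 2017 is a Sunday, so the first Monday is October 2 and the fourth is October 23.
Daylight saving runs 26 February – 23 October; 25 May 2017 is inside that window, so Orvand Coast is at UTC−02:30.
19:00 Orvand Coast + 2h30m = 21:30 UTC.
1 September 2016 is a Thursday, so the first Friday is September 2 and the second is September 9.
1 April 2017 is a Saturday, so the first Sunday is April 2 and the third is April 16.
At the standard offset (UTC−10:15), 21:30 UTC − 10h15m = 11:15 Halis Isles standard time.
Daylight saving runs 9 September 2016 – 16 April 2017; the standard-time date in Halis Isles, 25 May 2017, is outside that window, so Halis Isles is on standard time at UTC−10:15.
21:30 UTC − 10h15m = 11:15 Halis Isles.

11:15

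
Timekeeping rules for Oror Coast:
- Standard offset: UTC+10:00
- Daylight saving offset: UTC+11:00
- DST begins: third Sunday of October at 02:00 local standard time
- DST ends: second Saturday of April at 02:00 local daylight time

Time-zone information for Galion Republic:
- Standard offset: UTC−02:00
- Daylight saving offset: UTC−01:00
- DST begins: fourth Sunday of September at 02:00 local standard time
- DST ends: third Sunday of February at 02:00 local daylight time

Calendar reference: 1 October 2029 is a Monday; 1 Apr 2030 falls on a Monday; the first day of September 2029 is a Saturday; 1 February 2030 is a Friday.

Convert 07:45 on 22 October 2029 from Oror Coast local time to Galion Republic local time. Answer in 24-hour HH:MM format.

19:45

1 October 2029 is a Monday, so the first Sunday is October 7 and the third is October 21.
1 April 2030 is a Monday, so the first Saturday is April 6 and the second is April 13.
Daylight saving runs 21 October 2029 – 13 April 2030; 22 October 2029 is inside that window, so Oror Coast is at UTC+11:00.
07:45 Oror Coast − 11h = 20:45 UTC (rolling into the previous day, 21 October 2029).
1 September 2029 is a Saturday, so the first Sunday is September 2 and the fourth is September 23.
1 February 2030 is a Friday, so the first Sunday is February 3 and the third is February 17.
At the standard offset (UTC−02:00), 20:45 UTC − 2h = 18:45 Galion Republic standard time.
The standard-time date in Galion Republic, 21 October 2029, falls between 23 September 2029 and 17 February 2030, so daylight saving is in effect and Galion Republic is at UTC−01:00.
20:45 UTC − 1h = 19:45 Galion Republic.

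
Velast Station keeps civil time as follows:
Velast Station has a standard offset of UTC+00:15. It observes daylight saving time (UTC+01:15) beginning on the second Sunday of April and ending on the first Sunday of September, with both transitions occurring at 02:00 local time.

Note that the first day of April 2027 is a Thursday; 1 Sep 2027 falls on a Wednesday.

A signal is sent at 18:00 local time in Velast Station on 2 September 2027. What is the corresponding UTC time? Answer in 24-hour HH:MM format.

16:45

1 April 2027 is a Thursday, so the first Sunday is April 4 and the second is April 11.
1 September 2027 is a Wednesday, so the first Sunday is September 5.
2 September 2027 lies within the daylight-saving period (11 April – 5 September), so Velast Station is on daylight time, UTC+01:15.
18:00 local − 1h15m = 16:45 UTC.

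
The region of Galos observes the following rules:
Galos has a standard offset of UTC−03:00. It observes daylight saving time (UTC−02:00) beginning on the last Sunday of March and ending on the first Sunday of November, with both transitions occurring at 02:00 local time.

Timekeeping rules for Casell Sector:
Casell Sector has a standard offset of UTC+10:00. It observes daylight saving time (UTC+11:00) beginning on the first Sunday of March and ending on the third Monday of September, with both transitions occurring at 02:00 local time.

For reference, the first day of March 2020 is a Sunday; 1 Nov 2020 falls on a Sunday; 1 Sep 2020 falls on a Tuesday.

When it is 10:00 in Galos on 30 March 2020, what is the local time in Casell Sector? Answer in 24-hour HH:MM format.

23:00

1 March 2020 is a Sunday, so Sundays fall on 1, 8, 15, 22, 29; the last is March 29.
1 November 2020 is a Sunday, so the first Sunday is November 1.
30 March 2020 lies within the daylight-saving period (29 March – 1 November), so Galos is on daylight time, UTC−02:00.
10:00 Galos + 2h = 12:00 UTC.
1 March 2020 is a Sunday, so the first Sunday is March 1.
1 September 2020 is a Tuesday, so the first Monday is September 7 and the third is September 21.
At the standard offset (UTC+10:00), 12:00 UTC + 10h = 22:00 Casell Sector standard time.
The standard-time date in Casell Sector, 30 March 2020, lies within the daylight-saving period (1 March – 21 September), so Casell Sector is on daylight time, UTC+11:00.
12:00 UTC + 11h = 23:00 Casell Sector.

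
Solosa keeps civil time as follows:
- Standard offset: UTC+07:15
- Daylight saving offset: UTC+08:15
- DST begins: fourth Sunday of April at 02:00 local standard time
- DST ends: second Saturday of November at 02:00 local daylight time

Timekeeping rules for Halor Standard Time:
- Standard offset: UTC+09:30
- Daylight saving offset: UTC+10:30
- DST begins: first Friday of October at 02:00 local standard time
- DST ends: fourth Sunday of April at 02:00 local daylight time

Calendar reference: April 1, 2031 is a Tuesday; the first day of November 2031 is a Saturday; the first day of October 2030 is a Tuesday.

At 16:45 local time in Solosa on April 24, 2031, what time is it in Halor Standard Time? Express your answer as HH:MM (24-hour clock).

1 April 2031 is a Tuesday, so the first Sunday is April 6 and the fourth is April 27.
1 November 2031 is a Saturday, so the first Saturday is November 1 and the second is November 8.
Daylight saving runs 27 April – 8 November; April 24, 2031 is outside that window, so Solosa is on standard time at UTC+07:15.
16:45 Solosa − 7h15m = 09:30 UTC.
1 October 2030 is a Tuesday, so the first Friday is October 4.
1 April 2031 is a Tuesday, so the first Sunday is April 6 and the fourth is April 27.
At the standard offset (UTC+09:30), 09:30 UTC + 9h30m = 19:00 Halor Standard Time standard time.
The standard-time date in Halor Standard Time, April 24, 2031, lies within the daylight-saving period (4 October 2030 – 27 April 2031), so Halor Standard Time is on daylight time, UTC+10:30.
09:30 UTC + 10h30m = 20:00 Halor Standard Time.

20:00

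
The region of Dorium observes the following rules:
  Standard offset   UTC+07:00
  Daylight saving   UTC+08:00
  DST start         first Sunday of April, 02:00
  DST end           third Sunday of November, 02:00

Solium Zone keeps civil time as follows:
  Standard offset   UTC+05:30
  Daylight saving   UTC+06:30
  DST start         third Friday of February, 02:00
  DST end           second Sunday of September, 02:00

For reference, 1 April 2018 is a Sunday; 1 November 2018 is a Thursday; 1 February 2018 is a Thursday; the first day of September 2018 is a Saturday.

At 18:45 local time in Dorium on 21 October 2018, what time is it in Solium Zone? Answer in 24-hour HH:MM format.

16:15

1 April 2018 is a Sunday, so the first Sunday is April 1.
1 November 2018 is a Thursday, so the first Sunday is November 4 and the third is November 18.
Daylight saving runs 1 April – 18 November; 21 October 2018 is inside that window, so Dorium is at UTC+08:00.
18:45 Dorium − 8h = 10:45 UTC.
1 February 2018 is a Thursday, so the first Friday is February 2 and the third is February 16.
1 September 2018 is a Saturday, so the first Sunday is September 2 and the second is September 9.
At the standard offset (UTC+05:30), 10:45 UTC + 5h30m = 16:15 Solium Zone standard time.
The standard-time date in Solium Zone, 21 October 2018, does not fall between 16 February and 9 September, so daylight saving is not in effect and Solium Zone is at UTC+05:30.
10:45 UTC + 5h30m = 16:15 Solium Zone.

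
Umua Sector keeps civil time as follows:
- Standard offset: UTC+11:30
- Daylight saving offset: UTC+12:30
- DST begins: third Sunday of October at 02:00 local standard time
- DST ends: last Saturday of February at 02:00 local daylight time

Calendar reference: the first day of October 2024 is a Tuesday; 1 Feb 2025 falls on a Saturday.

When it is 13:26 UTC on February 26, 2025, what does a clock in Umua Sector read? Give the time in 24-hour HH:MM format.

00:56

1 October 2024 is a Tuesday, so the first Sunday is October 6 and the third is October 20.
1 February 2025 is a Saturday, so Saturdays fall on 1, 8, 15, 22; the last is February 22.
At the standard offset (UTC+11:30), 13:26 UTC + 11h30m = 00:56 Umua Sector standard time (rolling into the next day, 27 February 2025).
Daylight saving runs 20 October 2024 – 22 February 2025; the standard-time date in Umua Sector, February 27, 2025, is outside that window, so Umua Sector is on standard time at UTC+11:30.
13:26 UTC + 11h30m = 00:56 local (rolling into the next day, 27 February 2025).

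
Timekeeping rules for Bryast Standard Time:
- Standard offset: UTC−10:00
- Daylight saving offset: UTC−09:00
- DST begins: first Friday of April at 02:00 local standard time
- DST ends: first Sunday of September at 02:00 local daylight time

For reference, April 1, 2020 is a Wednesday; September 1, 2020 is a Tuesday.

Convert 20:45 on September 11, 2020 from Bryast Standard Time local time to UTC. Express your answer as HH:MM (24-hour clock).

06:45

1 April 2020 is a Wednesday, so the first Friday is April 3.
1 September 2020 is a Tuesday, so the first Sunday is September 6.
September 11, 2020 is outside the daylight-saving period (3 April – 6 September), so Bryast Standard Time is on standard time, UTC−10:00.
20:45 local + 10h = 06:45 UTC (rolling into the next day, 12 September 2020).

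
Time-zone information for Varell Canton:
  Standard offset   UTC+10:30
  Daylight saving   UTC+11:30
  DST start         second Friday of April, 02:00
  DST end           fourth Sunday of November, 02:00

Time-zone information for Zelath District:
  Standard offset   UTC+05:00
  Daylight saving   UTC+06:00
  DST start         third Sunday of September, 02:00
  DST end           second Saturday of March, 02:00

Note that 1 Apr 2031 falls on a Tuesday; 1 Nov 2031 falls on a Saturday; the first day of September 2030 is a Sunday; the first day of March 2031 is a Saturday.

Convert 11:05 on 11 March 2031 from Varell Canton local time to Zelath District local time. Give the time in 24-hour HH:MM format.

1 April 2031 is a Tuesday, so the first Friday is April 4 and the second is April 11.
1 November 2031 is a Saturday, so the first Sunday is November 2 and the fourth is November 23.
11 March 2031 does not fall between 11 April and 23 November, so daylight saving is not in effect and Varell Canton is at UTC+10:30.
11:05 Varell Canton − 10h30m = 00:35 UTC.
1 September 2030 is a Sunday, so the first Sunday is September 1 and the third is September 15.
1 March 2031 is a Saturday, so the first Saturday is March 1 and the second is March 8.
At the standard offset (UTC+05:00), 00:35 UTC + 5h = 05:35 Zelath District standard time.
Daylight saving runs 15 September 2030 – 8 March 2031; the standard-time date in Zelath District, 11 March 2031, is outside that window, so Zelath District is on standard time at UTC+05:00.
00:35 UTC + 5h = 05:35 Zelath District.

05:35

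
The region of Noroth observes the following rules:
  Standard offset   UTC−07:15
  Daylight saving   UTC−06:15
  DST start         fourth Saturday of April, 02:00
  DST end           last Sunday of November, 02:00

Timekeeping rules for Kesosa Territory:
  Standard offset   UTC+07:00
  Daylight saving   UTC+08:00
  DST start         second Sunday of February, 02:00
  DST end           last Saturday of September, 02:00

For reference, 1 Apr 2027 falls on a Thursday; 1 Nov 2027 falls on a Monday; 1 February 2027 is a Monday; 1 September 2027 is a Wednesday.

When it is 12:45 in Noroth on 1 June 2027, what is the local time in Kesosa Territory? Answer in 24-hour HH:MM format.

03:00

1 April 2027 is a Thursday, so the first Saturday is April 3 and the fourth is April 24.
1 November 2027 is a Monday, so Sundays fall on 7, 14, 21, 28; the last is November 28.
1 June 2027 falls between 24 April and 28 November, so daylight saving is in effect and Noroth is at UTC−06:15.
12:45 Noroth + 6h15m = 19:00 UTC.
1 February 2027 is a Monday, so the first Sunday is February 7 and the second is February 14.
1 September 2027 is a Wednesday, so Saturdays fall on 4, 11, 18, 25; the last is September 25.
At the standard offset (UTC+07:00), 19:00 UTC + 7h = 02:00 Kesosa Territory standard time (rolling into the next day, 2 June 2027).
The standard-time date in Kesosa Territory, 2 June 2027, lies within the daylight-saving period (14 February – 25 September), so Kesosa Territory is on daylight time, UTC+08:00.
19:00 UTC + 8h = 03:00 Kesosa Territory (rolling into the next day, 2 June 2027).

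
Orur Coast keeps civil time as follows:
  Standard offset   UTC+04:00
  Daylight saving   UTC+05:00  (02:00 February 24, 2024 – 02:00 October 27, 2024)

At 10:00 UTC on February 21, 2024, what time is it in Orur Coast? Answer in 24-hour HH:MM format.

At the standard offset (UTC+04:00), 10:00 UTC + 4h = 14:00 Orur Coast standard time.
The standard-time date in Orur Coast, February 21, 2024, is outside the daylight-saving period (24 February – 27 October), so Orur Coast is on standard time, UTC+04:00.
10:00 UTC + 4h = 14:00 local.

14:00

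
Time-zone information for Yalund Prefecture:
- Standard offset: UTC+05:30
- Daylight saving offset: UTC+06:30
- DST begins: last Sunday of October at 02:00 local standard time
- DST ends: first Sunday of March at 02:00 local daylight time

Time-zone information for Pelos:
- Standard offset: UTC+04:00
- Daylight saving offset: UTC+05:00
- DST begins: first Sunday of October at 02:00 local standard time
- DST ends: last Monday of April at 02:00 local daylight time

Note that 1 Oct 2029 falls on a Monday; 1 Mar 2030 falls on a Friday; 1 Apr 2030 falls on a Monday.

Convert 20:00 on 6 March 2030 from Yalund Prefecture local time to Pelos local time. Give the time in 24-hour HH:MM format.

19:30

1 October 2029 is a Monday, so Sundays fall on 7, 14, 21, 28; the last is October 28.
1 March 2030 is a Friday, so the first Sunday is March 3.
Daylight saving runs 28 October 2029 – 3 March 2030; 6 March 2030 is outside that window, so Yalund Prefecture is on standard time at UTC+05:30.
20:00 Yalund Prefecture − 5h30m = 14:30 UTC.
1 October 2029 is a Monday, so the first Sunday is October 7.
1 April 2030 is a Monday, so Mondays fall on 1, 8, 15, 22, 29; the last is April 29.
At the standard offset (UTC+04:00), 14:30 UTC + 4h = 18:30 Pelos standard time.
The standard-time date in Pelos, 6 March 2030, falls between 7 October 2029 and 29 April 2030, so daylight saving is in effect and Pelos is at UTC+05:00.
14:30 UTC + 5h = 19:30 Pelos.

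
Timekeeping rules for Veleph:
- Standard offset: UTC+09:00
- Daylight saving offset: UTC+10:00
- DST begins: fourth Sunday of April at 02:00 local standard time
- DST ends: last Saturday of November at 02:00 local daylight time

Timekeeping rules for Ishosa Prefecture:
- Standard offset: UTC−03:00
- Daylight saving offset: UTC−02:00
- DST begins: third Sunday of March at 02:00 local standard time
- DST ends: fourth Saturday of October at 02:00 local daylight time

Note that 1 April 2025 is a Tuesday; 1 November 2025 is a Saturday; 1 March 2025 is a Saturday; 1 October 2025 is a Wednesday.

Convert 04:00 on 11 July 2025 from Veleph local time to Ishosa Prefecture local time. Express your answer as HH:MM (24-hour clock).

16:00

1 April 2025 is a Tuesday, so the first Sunday is April 6 and the fourth is April 27.
1 November 2025 is a Saturday, so Saturdays fall on 1, 8, 15, 22, 29; the last is November 29.
11 July 2025 lies within the daylight-saving period (27 April – 29 November), so Veleph is on daylight time, UTC+10:00.
04:00 Veleph − 10h = 18:00 UTC (rolling into the previous day, 10 July 2025).
1 March 2025 is a Saturday, so the first Sunday is March 2 and the third is March 16.
1 October 2025 is a Wednesday, so the first Saturday is October 4 and the fourth is October 25.
At the standard offset (UTC−03:00), 18:00 UTC − 3h = 15:00 Ishosa Prefecture standard time.
The standard-time date in Ishosa Prefecture, 10 July 2025, falls between 16 March and 25 October, so daylight saving is in effect and Ishosa Prefecture is at UTC−02:00.
18:00 UTC − 2h = 16:00 Ishosa Prefecture.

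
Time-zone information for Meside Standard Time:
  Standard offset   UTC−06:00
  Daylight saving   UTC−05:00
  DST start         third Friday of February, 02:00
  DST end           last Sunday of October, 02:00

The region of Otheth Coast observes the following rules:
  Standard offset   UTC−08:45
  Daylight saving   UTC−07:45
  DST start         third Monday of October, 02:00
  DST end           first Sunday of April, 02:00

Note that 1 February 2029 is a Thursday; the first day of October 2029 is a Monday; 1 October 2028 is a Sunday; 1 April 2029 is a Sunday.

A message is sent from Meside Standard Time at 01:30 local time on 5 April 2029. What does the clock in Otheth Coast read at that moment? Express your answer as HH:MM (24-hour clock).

1 February 2029 is a Thursday, so the first Friday is February 2 and the third is February 16.
1 October 2029 is a Monday, so Sundays fall on 7, 14, 21, 28; the last is October 28.
5 April 2029 lies within the daylight-saving period (16 February – 28 October), so Meside Standard Time is on daylight time, UTC−05:00.
01:30 Meside Standard Time + 5h = 06:30 UTC.
1 October 2028 is a Sunday, so the first Monday is October 2 and the third is October 16.
1 April 2029 is a Sunday, so the first Sunday is April 1.
At the standard offset (UTC−08:45), 06:30 UTC − 8h45m = 21:45 Otheth Coast standard time (rolling into the previous day, 4 April 2029).
The standard-time date in Otheth Coast, 4 April 2029, does not fall between 16 October 2028 and 1 April 2029, so daylight saving is not in effect and Otheth Coast is at UTC−08:45.
06:30 UTC − 8h45m = 21:45 Otheth Coast (rolling into the previous day, 4 April 2029).

21:45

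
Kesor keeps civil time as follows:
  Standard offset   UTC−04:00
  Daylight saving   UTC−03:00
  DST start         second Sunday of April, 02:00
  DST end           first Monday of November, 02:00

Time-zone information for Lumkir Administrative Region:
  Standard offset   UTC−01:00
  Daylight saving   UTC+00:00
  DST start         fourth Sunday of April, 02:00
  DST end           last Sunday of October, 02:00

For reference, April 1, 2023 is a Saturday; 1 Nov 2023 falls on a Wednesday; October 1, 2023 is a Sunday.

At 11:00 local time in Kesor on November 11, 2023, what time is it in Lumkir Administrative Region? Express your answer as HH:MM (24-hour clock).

14:00

1 April 2023 is a Saturday, so the first Sunday is April 2 and the second is April 9.
1 November 2023 is a Wednesday, so the first Monday is November 6.
Daylight saving runs 9 April – 6 November; November 11, 2023 is outside that window, so Kesor is on standard time at UTC−04:00.
11:00 Kesor + 4h = 15:00 UTC.
1 April 2023 is a Saturday, so the first Sunday is April 2 and the fourth is April 23.
1 October 2023 is a Sunday, so Sundays fall on 1, 8, 15, 22, 29; the last is October 29.
At the standard offset (UTC−01:00), 15:00 UTC − 1h = 14:00 Lumkir Administrative Region standard time.
The standard-time date in Lumkir Administrative Region, November 11, 2023, does not fall between 23 April and 29 October, so daylight saving is not in effect and Lumkir Administrative Region is at UTC−01:00.
15:00 UTC − 1h = 14:00 Lumkir Administrative Region.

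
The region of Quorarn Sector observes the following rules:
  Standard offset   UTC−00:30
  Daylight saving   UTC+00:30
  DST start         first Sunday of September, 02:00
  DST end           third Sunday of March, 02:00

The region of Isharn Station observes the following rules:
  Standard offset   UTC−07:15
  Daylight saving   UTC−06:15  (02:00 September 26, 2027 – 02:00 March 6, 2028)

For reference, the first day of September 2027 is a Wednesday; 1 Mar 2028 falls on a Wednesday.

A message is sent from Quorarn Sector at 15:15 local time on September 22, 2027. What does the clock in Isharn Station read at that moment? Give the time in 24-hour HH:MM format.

07:30

1 September 2027 is a Wednesday, so the first Sunday is September 5.
1 March 2028 is a Wednesday, so the first Sunday is March 5 and the third is March 19.
September 22, 2027 falls between 5 September 2027 and 19 March 2028, so daylight saving is in effect and Quorarn Sector is at UTC+00:30.
15:15 Quorarn Sector − 0h30m = 14:45 UTC.
At the standard offset (UTC−07:15), 14:45 UTC − 7h15m = 07:30 Isharn Station standard time.
Daylight saving runs 26 September 2027 – 6 March 2028; the standard-time date in Isharn Station, September 22, 2027, is outside that window, so Isharn Station is on standard time at UTC−07:15.
14:45 UTC − 7h15m = 07:30 Isharn Station.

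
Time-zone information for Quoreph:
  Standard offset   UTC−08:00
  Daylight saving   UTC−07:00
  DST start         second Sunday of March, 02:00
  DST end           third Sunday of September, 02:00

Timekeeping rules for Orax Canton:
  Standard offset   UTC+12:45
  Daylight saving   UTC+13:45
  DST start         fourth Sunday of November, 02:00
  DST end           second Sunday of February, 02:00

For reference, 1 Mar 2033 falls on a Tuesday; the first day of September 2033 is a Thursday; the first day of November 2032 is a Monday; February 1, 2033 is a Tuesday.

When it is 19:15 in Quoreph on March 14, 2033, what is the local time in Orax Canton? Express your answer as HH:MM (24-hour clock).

15:00

1 March 2033 is a Tuesday, so the first Sunday is March 6 and the second is March 13.
1 September 2033 is a Thursday, so the first Sunday is September 4 and the third is September 18.
Daylight saving runs 13 March – 18 September; March 14, 2033 is inside that window, so Quoreph is at UTC−07:00.
19:15 Quoreph + 7h = 02:15 UTC (rolling into the next day, 15 March 2033).
1 November 2032 is a Monday, so the first Sunday is November 7 and the fourth is November 28.
1 February 2033 is a Tuesday, so the first Sunday is February 6 and the second is February 13.
At the standard offset (UTC+12:45), 02:15 UTC + 12h45m = 15:00 Orax Canton standard time.
The standard-time date in Orax Canton, March 15, 2033, does not fall between 28 November 2032 and 13 February 2033, so daylight saving is not in effect and Orax Canton is at UTC+12:45.
02:15 UTC + 12h45m = 15:00 Orax Canton.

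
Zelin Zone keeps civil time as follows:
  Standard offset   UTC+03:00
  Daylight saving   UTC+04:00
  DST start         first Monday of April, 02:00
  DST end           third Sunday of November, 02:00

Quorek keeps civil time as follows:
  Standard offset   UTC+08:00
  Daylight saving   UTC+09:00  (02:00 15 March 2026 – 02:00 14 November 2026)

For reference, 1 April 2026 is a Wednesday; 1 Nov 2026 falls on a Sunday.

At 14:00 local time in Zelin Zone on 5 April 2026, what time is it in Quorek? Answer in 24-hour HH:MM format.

20:00

1 April 2026 is a Wednesday, so the first Monday is April 6.
1 November 2026 is a Sunday, so the first Sunday is November 1 and the third is November 15.
5 April 2026 is outside the daylight-saving period (6 April – 15 November), so Zelin Zone is on standard time, UTC+03:00.
14:00 Zelin Zone − 3h = 11:00 UTC.
At the standard offset (UTC+08:00), 11:00 UTC + 8h = 19:00 Quorek standard time.
The standard-time date in Quorek, 5 April 2026, lies within the daylight-saving period (15 March – 14 November), so Quorek is on daylight time, UTC+09:00.
11:00 UTC + 9h = 20:00 Quorek.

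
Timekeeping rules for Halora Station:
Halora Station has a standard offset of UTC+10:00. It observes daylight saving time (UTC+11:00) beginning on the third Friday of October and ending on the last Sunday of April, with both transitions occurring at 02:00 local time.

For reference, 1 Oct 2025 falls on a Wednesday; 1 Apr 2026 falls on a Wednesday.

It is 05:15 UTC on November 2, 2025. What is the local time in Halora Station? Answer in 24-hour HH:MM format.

1 October 2025 is a Wednesday, so the first Friday is October 3 and the third is October 17.
1 April 2026 is a Wednesday, so Sundays fall on 5, 12, 19, 26; the last is April 26.
At the standard offset (UTC+10:00), 05:15 UTC + 10h = 15:15 Halora Station standard time.
Daylight saving runs 17 October 2025 – 26 April 2026; the standard-time date in Halora Station, November 2, 2025, is inside that window, so Halora Station is at UTC+11:00.
05:15 UTC + 11h = 16:15 local.

16:15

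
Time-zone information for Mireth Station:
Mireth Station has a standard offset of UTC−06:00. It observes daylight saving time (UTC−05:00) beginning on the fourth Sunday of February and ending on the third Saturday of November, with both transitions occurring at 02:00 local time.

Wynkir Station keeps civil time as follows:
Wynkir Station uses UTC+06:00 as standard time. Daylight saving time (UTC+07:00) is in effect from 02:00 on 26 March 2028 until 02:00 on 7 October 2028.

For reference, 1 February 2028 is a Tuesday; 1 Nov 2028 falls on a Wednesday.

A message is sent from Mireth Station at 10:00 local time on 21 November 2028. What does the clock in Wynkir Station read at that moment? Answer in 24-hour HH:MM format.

22:00

1 February 2028 is a Tuesday, so the first Sunday is February 6 and the fourth is February 27.
1 November 2028 is a Wednesday, so the first Saturday is November 4 and the third is November 18.
21 November 2028 is outside the daylight-saving period (27 February – 18 November), so Mireth Station is on standard time, UTC−06:00.
10:00 Mireth Station + 6h = 16:00 UTC.
At the standard offset (UTC+06:00), 16:00 UTC + 6h = 22:00 Wynkir Station standard time.
The standard-time date in Wynkir Station, 21 November 2028, does not fall between 26 March and 7 October, so daylight saving is not in effect and Wynkir Station is at UTC+06:00.
16:00 UTC + 6h = 22:00 Wynkir Station.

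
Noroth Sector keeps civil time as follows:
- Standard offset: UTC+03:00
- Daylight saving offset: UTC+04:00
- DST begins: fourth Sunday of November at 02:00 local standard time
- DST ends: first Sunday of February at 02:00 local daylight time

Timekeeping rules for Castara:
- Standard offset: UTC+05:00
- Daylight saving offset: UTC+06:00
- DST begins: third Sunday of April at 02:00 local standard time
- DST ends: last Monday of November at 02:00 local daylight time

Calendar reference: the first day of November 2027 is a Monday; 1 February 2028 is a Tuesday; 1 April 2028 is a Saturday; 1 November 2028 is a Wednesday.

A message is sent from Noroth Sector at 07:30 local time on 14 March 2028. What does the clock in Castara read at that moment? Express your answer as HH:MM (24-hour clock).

09:30

1 November 2027 is a Monday, so the first Sunday is November 7 and the fourth is November 28.
1 February 2028 is a Tuesday, so the first Sunday is February 6.
14 March 2028 does not fall between 28 November 2027 and 6 February 2028, so daylight saving is not in effect and Noroth Sector is at UTC+03:00.
07:30 Noroth Sector − 3h = 04:30 UTC.
1 April 2028 is a Saturday, so the first Sunday is April 2 and the third is April 16.
1 November 2028 is a Wednesday, so Mondays fall on 6, 13, 20, 27; the last is November 27.
At the standard offset (UTC+05:00), 04:30 UTC + 5h = 09:30 Castara standard time.
Daylight saving runs 16 April – 27 November; the standard-time date in Castara, 14 March 2028, is outside that window, so Castara is on standard time at UTC+05:00.
04:30 UTC + 5h = 09:30 Castara.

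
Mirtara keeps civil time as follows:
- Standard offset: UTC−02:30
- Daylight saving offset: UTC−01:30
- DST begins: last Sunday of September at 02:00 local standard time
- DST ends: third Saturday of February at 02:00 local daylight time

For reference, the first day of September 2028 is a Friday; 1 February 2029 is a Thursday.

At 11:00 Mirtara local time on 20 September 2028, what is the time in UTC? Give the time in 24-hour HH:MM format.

13:30

1 September 2028 is a Friday, so Sundays fall on 3, 10, 17, 24; the last is September 24.
1 February 2029 is a Thursday, so the first Saturday is February 3 and the third is February 17.
20 September 2028 does not fall between 24 September 2028 and 17 February 2029, so daylight saving is not in effect and Mirtara is at UTC−02:30.
11:00 local + 2h30m = 13:30 UTC.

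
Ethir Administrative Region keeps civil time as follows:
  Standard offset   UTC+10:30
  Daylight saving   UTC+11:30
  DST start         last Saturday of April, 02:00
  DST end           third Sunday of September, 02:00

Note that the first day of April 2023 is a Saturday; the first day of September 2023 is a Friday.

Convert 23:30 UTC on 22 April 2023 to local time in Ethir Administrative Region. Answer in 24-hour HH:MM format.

1 April 2023 is a Saturday, so Saturdays fall on 1, 8, 15, 22, 29; the last is April 29.
1 September 2023 is a Friday, so the first Sunday is September 3 and the third is September 17.
At the standard offset (UTC+10:30), 23:30 UTC + 10h30m = 10:00 Ethir Administrative Region standard time (rolling into the next day, 23 April 2023).
The standard-time date in Ethir Administrative Region, 23 April 2023, is outside the daylight-saving period (29 April – 17 September), so Ethir Administrative Region is on standard time, UTC+10:30.
23:30 UTC + 10h30m = 10:00 local (rolling into the next day, 23 April 2023).

10:00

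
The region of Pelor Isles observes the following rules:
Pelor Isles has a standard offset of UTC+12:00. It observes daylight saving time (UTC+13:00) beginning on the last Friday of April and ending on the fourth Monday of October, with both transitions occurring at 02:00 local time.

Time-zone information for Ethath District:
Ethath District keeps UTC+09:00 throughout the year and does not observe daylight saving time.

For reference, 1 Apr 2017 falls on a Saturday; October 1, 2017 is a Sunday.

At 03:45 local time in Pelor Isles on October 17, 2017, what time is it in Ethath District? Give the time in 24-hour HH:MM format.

1 April 2017 is a Saturday, so Fridays fall on 7, 14, 21, 28; the last is April 28.
1 October 2017 is a Sunday, so the first Monday is October 2 and the fourth is October 23.
October 17, 2017 falls between 28 April and 23 October, so daylight saving is in effect and Pelor Isles is at UTC+13:00.
03:45 Pelor Isles − 13h = 14:45 UTC (rolling into the previous day, 16 October 2017).
Ethath District has no daylight saving, so its offset is UTC+09:00 year-round.
14:45 UTC + 9h = 23:45 Ethath District.

23:45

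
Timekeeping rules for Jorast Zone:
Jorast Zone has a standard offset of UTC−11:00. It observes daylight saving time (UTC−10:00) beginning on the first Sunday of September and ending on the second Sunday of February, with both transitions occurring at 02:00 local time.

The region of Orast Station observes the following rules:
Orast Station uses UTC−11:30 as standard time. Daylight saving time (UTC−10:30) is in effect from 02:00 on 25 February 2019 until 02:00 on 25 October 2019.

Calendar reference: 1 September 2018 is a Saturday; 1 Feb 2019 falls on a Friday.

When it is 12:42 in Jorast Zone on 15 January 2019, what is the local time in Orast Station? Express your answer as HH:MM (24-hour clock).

11:12

1 September 2018 is a Saturday, so the first Sunday is September 2.
1 February 2019 is a Friday, so the first Sunday is February 3 and the second is February 10.
Daylight saving runs 2 September 2018 – 10 February 2019; 15 January 2019 is inside that window, so Jorast Zone is at UTC−10:00.
12:42 Jorast Zone + 10h = 22:42 UTC.
At the standard offset (UTC−11:30), 22:42 UTC − 11h30m = 11:12 Orast Station standard time.
The standard-time date in Orast Station, 15 January 2019, does not fall between 25 February and 25 October, so daylight saving is not in effect and Orast Station is at UTC−11:30.
22:42 UTC − 11h30m = 11:12 Orast Station.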